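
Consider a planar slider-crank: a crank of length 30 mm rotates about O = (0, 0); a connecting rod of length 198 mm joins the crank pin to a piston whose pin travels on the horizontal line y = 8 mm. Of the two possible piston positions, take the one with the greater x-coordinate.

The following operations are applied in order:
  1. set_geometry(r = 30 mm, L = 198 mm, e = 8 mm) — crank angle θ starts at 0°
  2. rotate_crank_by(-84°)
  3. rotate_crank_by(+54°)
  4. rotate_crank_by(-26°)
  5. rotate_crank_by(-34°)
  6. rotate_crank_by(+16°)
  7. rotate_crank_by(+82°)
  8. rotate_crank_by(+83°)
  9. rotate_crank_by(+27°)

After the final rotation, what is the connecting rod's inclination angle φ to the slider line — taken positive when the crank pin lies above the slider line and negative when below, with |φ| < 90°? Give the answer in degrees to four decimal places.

set_geometry: r = 30 mm, L = 198 mm, e = 8 mm; θ ← 0°
rotate_crank_by(-84°): θ ← 0° -84° = -84°
rotate_crank_by(+54°): θ ← -84° +54° = -30°
rotate_crank_by(-26°): θ ← -30° -26° = -56°
rotate_crank_by(-34°): θ ← -56° -34° = -90°
rotate_crank_by(+16°): θ ← -90° +16° = -74°
rotate_crank_by(+82°): θ ← -74° +82° = 8°
rotate_crank_by(+83°): θ ← 8° +83° = 91°
rotate_crank_by(+27°): θ ← 91° +27° = 118°
crank pin P = (r cos θ, r sin θ) = (-14.084147, 26.488428)
h = r sin θ − e = 26.488428 − 8 = 18.488428
sin φ = h / L = 18.488428 / 198 = 0.09337590
φ = arcsin(0.09337590) = 5.357850°

5.3579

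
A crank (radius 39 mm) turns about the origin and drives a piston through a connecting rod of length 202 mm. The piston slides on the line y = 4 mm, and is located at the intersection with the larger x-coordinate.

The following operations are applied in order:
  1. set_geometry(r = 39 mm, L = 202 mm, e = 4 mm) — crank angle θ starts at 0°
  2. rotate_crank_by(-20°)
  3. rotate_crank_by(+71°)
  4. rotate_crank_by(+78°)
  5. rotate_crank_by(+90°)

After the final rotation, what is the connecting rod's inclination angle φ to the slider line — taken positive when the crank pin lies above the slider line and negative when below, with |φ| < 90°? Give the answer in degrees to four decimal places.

set_geometry: r = 39 mm, L = 202 mm, e = 4 mm; θ ← 0°
rotate_crank_by(-20°): θ ← 0° -20° = -20°
rotate_crank_by(+71°): θ ← -20° +71° = 51°
rotate_crank_by(+78°): θ ← 51° +78° = 129°
rotate_crank_by(+90°): θ ← 129° +90° = 219°
crank pin P = (r cos θ, r sin θ) = (-30.308692, -24.543495)
h = r sin θ − e = -24.543495 − 4 = -28.543495
sin φ = h / L = -28.543495 / 202 = -0.14130443
φ = arcsin(-0.14130443) = -8.123335°

-8.1233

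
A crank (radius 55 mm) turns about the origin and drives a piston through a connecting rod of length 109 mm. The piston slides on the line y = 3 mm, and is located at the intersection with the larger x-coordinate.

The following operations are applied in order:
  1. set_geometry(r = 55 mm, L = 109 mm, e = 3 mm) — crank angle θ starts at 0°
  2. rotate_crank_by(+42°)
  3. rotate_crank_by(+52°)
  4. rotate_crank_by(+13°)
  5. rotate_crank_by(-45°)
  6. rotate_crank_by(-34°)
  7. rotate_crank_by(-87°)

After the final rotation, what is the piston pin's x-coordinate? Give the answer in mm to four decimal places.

set_geometry: r = 55 mm, L = 109 mm, e = 3 mm; θ ← 0°
rotate_crank_by(+42°): θ ← 0° +42° = 42°
rotate_crank_by(+52°): θ ← 42° +52° = 94°
rotate_crank_by(+13°): θ ← 94° +13° = 107°
rotate_crank_by(-45°): θ ← 107° -45° = 62°
rotate_crank_by(-34°): θ ← 62° -34° = 28°
rotate_crank_by(-87°): θ ← 28° -87° = -59°
crank pin P = (r cos θ, r sin θ) = (28.327094, -47.144202)
h = r sin θ − e = -47.144202 − 3 = -50.144202
x = r cos θ + √(L² − h²) = 28.327094 + √(11881.0 − 2514.4409) = 28.327094 + 96.780985 = 125.108079

125.1081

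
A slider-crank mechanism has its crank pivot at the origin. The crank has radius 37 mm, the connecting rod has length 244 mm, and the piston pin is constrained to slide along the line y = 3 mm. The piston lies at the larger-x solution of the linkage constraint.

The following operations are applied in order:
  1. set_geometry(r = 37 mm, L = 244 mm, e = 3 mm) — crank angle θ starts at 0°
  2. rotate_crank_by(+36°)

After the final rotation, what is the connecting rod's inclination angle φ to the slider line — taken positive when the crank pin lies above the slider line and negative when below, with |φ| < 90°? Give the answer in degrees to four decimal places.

set_geometry: r = 37 mm, L = 244 mm, e = 3 mm; θ ← 0°
rotate_crank_by(+36°): θ ← 0° +36° = 36°
crank pin P = (r cos θ, r sin θ) = (29.933629, 21.748054)
h = r sin θ − e = 21.748054 − 3 = 18.748054
sin φ = h / L = 18.748054 / 244 = 0.07683629
φ = arcsin(0.07683629) = 4.406738°

4.4067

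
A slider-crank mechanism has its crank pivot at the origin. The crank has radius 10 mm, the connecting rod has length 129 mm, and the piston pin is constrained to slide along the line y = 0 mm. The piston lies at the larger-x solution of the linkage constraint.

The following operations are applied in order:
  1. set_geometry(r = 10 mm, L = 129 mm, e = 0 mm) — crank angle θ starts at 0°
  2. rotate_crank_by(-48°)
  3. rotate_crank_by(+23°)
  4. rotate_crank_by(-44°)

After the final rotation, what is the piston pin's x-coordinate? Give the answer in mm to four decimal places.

set_geometry: r = 10 mm, L = 129 mm, e = 0 mm; θ ← 0°
rotate_crank_by(-48°): θ ← 0° -48° = -48°
rotate_crank_by(+23°): θ ← -48° +23° = -25°
rotate_crank_by(-44°): θ ← -25° -44° = -69°
crank pin P = (r cos θ, r sin θ) = (3.583679, -9.335804)
h = r sin θ − e = -9.335804 − 0 = -9.335804
x = r cos θ + √(L² − h²) = 3.583679 + √(16641.0 − 87.1572) = 3.583679 + 128.661738 = 132.245417

132.2454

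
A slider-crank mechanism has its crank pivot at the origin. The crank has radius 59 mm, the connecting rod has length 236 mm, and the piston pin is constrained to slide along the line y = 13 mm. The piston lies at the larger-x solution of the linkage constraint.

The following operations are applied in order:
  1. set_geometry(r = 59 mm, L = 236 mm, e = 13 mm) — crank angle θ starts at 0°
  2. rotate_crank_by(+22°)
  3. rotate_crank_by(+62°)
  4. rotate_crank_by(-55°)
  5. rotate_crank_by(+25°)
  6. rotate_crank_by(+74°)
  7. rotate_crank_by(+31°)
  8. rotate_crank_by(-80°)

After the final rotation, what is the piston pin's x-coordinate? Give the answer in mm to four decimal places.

set_geometry: r = 59 mm, L = 236 mm, e = 13 mm; θ ← 0°
rotate_crank_by(+22°): θ ← 0° +22° = 22°
rotate_crank_by(+62°): θ ← 22° +62° = 84°
rotate_crank_by(-55°): θ ← 84° -55° = 29°
rotate_crank_by(+25°): θ ← 29° +25° = 54°
rotate_crank_by(+74°): θ ← 54° +74° = 128°
rotate_crank_by(+31°): θ ← 128° +31° = 159°
rotate_crank_by(-80°): θ ← 159° -80° = 79°
crank pin P = (r cos θ, r sin θ) = (11.257731, 57.916004)
h = r sin θ − e = 57.916004 − 13 = 44.916004
x = r cos θ + √(L² − h²) = 11.257731 + √(55696.0 − 2017.4474) = 11.257731 + 231.686324 = 242.944054

242.9441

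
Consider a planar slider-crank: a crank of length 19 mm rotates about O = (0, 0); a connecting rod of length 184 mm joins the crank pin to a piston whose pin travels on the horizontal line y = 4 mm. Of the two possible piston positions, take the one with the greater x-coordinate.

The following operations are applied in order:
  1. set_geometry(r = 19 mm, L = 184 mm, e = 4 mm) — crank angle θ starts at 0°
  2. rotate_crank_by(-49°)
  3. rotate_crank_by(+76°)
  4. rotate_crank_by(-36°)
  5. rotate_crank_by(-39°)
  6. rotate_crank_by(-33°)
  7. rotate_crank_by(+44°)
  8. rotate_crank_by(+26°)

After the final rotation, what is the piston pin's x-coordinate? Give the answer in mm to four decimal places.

202.4928

set_geometry: r = 19 mm, L = 184 mm, e = 4 mm; θ ← 0°
rotate_crank_by(-49°): θ ← 0° -49° = -49°
rotate_crank_by(+76°): θ ← -49° +76° = 27°
rotate_crank_by(-36°): θ ← 27° -36° = -9°
rotate_crank_by(-39°): θ ← -9° -39° = -48°
rotate_crank_by(-33°): θ ← -48° -33° = -81°
rotate_crank_by(+44°): θ ← -81° +44° = -37°
rotate_crank_by(+26°): θ ← -37° +26° = -11°
crank pin P = (r cos θ, r sin θ) = (18.650916, -3.625371)
h = r sin θ − e = -3.625371 − 4 = -7.625371
x = r cos θ + √(L² − h²) = 18.650916 + √(33856.0 − 58.1463) = 18.650916 + 183.841926 = 202.492842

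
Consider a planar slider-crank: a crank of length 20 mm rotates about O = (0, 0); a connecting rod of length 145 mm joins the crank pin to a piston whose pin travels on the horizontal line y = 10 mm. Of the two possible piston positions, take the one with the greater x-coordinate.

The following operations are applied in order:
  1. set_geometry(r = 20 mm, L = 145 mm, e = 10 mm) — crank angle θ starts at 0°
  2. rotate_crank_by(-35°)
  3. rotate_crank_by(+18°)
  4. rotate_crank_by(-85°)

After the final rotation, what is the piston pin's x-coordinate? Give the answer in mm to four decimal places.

137.7961

set_geometry: r = 20 mm, L = 145 mm, e = 10 mm; θ ← 0°
rotate_crank_by(-35°): θ ← 0° -35° = -35°
rotate_crank_by(+18°): θ ← -35° +18° = -17°
rotate_crank_by(-85°): θ ← -17° -85° = -102°
crank pin P = (r cos θ, r sin θ) = (-4.158234, -19.562952)
h = r sin θ − e = -19.562952 − 10 = -29.562952
x = r cos θ + √(L² − h²) = -4.158234 + √(21025.0 − 873.9681) = -4.158234 + 141.954330 = 137.796096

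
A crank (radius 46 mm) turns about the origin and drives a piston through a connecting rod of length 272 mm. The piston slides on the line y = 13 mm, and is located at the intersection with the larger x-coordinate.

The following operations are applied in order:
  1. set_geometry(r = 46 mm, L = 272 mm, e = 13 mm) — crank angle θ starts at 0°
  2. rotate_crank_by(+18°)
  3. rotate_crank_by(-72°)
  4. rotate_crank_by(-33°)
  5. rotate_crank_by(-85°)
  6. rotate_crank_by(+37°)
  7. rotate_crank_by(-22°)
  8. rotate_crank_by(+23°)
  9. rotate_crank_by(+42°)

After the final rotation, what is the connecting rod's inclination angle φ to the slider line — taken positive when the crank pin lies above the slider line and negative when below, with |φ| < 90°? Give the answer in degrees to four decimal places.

-12.5217

set_geometry: r = 46 mm, L = 272 mm, e = 13 mm; θ ← 0°
rotate_crank_by(+18°): θ ← 0° +18° = 18°
rotate_crank_by(-72°): θ ← 18° -72° = -54°
rotate_crank_by(-33°): θ ← -54° -33° = -87°
rotate_crank_by(-85°): θ ← -87° -85° = -172°
rotate_crank_by(+37°): θ ← -172° +37° = -135°
rotate_crank_by(-22°): θ ← -135° -22° = -157°
rotate_crank_by(+23°): θ ← -157° +23° = -134°
rotate_crank_by(+42°): θ ← -134° +42° = -92°
crank pin P = (r cos θ, r sin θ) = (-1.605377, -45.971978)
h = r sin θ − e = -45.971978 − 13 = -58.971978
sin φ = h / L = -58.971978 / 272 = -0.21680874
φ = arcsin(-0.21680874) = -12.521664°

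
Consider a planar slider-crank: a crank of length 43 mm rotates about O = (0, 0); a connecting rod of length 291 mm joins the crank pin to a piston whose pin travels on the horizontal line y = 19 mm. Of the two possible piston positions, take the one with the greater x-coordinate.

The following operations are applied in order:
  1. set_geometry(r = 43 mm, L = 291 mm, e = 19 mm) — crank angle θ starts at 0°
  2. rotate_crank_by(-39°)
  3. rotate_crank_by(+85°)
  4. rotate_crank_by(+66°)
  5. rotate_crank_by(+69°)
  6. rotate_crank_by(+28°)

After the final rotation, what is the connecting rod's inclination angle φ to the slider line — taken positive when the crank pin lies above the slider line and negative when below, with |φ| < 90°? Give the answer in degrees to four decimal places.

set_geometry: r = 43 mm, L = 291 mm, e = 19 mm; θ ← 0°
rotate_crank_by(-39°): θ ← 0° -39° = -39°
rotate_crank_by(+85°): θ ← -39° +85° = 46°
rotate_crank_by(+66°): θ ← 46° +66° = 112°
rotate_crank_by(+69°): θ ← 112° +69° = 181°
rotate_crank_by(+28°): θ ← 181° +28° = 209°
crank pin P = (r cos θ, r sin θ) = (-37.608647, -20.846814)
h = r sin θ − e = -20.846814 − 19 = -39.846814
sin φ = h / L = -39.846814 / 291 = -0.13693063
φ = arcsin(-0.13693063) = -7.870274°

-7.8703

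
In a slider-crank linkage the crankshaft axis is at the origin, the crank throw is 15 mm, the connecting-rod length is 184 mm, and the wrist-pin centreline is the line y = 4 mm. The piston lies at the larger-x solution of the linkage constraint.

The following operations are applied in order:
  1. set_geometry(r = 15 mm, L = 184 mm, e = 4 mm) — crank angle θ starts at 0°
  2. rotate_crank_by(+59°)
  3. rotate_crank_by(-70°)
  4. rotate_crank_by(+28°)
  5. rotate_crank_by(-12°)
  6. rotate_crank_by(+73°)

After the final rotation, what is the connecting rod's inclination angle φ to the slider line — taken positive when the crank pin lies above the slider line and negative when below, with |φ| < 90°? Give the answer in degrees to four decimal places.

3.3251

set_geometry: r = 15 mm, L = 184 mm, e = 4 mm; θ ← 0°
rotate_crank_by(+59°): θ ← 0° +59° = 59°
rotate_crank_by(-70°): θ ← 59° -70° = -11°
rotate_crank_by(+28°): θ ← -11° +28° = 17°
rotate_crank_by(-12°): θ ← 17° -12° = 5°
rotate_crank_by(+73°): θ ← 5° +73° = 78°
crank pin P = (r cos θ, r sin θ) = (3.118675, 14.672214)
h = r sin θ − e = 14.672214 − 4 = 10.672214
sin φ = h / L = 10.672214 / 184 = 0.05800116
φ = arcsin(0.05800116) = 3.325088°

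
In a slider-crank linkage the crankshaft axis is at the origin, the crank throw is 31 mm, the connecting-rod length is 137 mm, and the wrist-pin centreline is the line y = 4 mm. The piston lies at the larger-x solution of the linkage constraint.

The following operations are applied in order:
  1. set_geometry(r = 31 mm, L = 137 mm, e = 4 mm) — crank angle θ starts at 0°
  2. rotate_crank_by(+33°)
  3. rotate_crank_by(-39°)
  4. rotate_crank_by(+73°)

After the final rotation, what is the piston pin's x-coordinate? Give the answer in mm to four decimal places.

set_geometry: r = 31 mm, L = 137 mm, e = 4 mm; θ ← 0°
rotate_crank_by(+33°): θ ← 0° +33° = 33°
rotate_crank_by(-39°): θ ← 33° -39° = -6°
rotate_crank_by(+73°): θ ← -6° +73° = 67°
crank pin P = (r cos θ, r sin θ) = (12.112665, 28.535650)
h = r sin θ − e = 28.535650 − 4 = 24.535650
x = r cos θ + √(L² − h²) = 12.112665 + √(18769.0 − 601.9981) = 12.112665 + 134.785021 = 146.897686

146.8977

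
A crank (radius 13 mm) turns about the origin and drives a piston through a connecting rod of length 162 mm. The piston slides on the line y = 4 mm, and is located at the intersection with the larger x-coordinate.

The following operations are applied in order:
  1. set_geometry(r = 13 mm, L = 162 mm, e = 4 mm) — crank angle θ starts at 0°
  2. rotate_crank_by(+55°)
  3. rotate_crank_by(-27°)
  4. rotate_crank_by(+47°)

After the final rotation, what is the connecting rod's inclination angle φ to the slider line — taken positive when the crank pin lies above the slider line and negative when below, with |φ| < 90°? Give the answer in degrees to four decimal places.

3.0278

set_geometry: r = 13 mm, L = 162 mm, e = 4 mm; θ ← 0°
rotate_crank_by(+55°): θ ← 0° +55° = 55°
rotate_crank_by(-27°): θ ← 55° -27° = 28°
rotate_crank_by(+47°): θ ← 28° +47° = 75°
crank pin P = (r cos θ, r sin θ) = (3.364648, 12.557036)
h = r sin θ − e = 12.557036 − 4 = 8.557036
sin φ = h / L = 8.557036 / 162 = 0.05282121
φ = arcsin(0.05282121) = 3.027841°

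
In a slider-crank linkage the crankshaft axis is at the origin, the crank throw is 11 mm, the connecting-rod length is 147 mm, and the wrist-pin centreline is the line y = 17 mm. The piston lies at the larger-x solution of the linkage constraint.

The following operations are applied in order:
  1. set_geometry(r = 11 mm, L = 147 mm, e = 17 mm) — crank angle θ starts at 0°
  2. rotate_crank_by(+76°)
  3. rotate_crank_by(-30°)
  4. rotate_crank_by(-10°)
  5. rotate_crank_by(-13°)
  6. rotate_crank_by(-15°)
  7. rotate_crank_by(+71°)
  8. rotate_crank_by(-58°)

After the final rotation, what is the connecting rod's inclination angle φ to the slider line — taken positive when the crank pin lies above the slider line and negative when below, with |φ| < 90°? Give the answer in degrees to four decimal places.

-5.0963

set_geometry: r = 11 mm, L = 147 mm, e = 17 mm; θ ← 0°
rotate_crank_by(+76°): θ ← 0° +76° = 76°
rotate_crank_by(-30°): θ ← 76° -30° = 46°
rotate_crank_by(-10°): θ ← 46° -10° = 36°
rotate_crank_by(-13°): θ ← 36° -13° = 23°
rotate_crank_by(-15°): θ ← 23° -15° = 8°
rotate_crank_by(+71°): θ ← 8° +71° = 79°
rotate_crank_by(-58°): θ ← 79° -58° = 21°
crank pin P = (r cos θ, r sin θ) = (10.269385, 3.942047)
h = r sin θ − e = 3.942047 − 17 = -13.057953
sin φ = h / L = -13.057953 / 147 = -0.08882961
φ = arcsin(-0.08882961) = -5.096279°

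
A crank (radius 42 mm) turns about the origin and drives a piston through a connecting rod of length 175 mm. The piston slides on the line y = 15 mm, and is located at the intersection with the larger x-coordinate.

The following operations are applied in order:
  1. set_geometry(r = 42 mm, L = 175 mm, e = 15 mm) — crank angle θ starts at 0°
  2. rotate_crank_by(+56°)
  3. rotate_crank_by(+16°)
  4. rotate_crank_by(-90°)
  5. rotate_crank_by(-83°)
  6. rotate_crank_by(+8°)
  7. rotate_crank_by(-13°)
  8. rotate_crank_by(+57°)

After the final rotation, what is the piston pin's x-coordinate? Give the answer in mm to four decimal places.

196.2089

set_geometry: r = 42 mm, L = 175 mm, e = 15 mm; θ ← 0°
rotate_crank_by(+56°): θ ← 0° +56° = 56°
rotate_crank_by(+16°): θ ← 56° +16° = 72°
rotate_crank_by(-90°): θ ← 72° -90° = -18°
rotate_crank_by(-83°): θ ← -18° -83° = -101°
rotate_crank_by(+8°): θ ← -101° +8° = -93°
rotate_crank_by(-13°): θ ← -93° -13° = -106°
rotate_crank_by(+57°): θ ← -106° +57° = -49°
crank pin P = (r cos θ, r sin θ) = (27.554479, -31.697802)
h = r sin θ − e = -31.697802 − 15 = -46.697802
x = r cos θ + √(L² − h²) = 27.554479 + √(30625.0 − 2180.6847) = 27.554479 + 168.654426 = 196.208905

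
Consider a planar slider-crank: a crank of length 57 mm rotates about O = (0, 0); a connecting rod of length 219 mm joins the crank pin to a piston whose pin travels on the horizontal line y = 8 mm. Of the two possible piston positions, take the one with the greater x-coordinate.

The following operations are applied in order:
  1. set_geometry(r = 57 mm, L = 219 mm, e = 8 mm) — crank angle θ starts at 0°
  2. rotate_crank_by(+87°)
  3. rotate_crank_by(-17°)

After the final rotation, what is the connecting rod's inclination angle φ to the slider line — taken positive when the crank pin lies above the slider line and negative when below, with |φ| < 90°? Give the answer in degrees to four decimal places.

set_geometry: r = 57 mm, L = 219 mm, e = 8 mm; θ ← 0°
rotate_crank_by(+87°): θ ← 0° +87° = 87°
rotate_crank_by(-17°): θ ← 87° -17° = 70°
crank pin P = (r cos θ, r sin θ) = (19.495148, 53.562479)
h = r sin θ − e = 53.562479 − 8 = 45.562479
sin φ = h / L = 45.562479 / 219 = 0.20804785
φ = arcsin(0.20804785) = 12.007976°

12.0080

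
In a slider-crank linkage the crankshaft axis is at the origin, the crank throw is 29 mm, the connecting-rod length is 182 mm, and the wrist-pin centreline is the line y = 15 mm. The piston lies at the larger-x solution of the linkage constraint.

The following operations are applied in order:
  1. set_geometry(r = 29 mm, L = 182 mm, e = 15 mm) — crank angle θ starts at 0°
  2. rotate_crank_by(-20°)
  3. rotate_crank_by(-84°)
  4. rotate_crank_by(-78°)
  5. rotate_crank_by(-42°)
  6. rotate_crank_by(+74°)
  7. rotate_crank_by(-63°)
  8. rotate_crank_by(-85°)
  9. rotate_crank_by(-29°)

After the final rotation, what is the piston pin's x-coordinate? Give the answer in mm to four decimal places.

set_geometry: r = 29 mm, L = 182 mm, e = 15 mm; θ ← 0°
rotate_crank_by(-20°): θ ← 0° -20° = -20°
rotate_crank_by(-84°): θ ← -20° -84° = -104°
rotate_crank_by(-78°): θ ← -104° -78° = -182°
rotate_crank_by(-42°): θ ← -182° -42° = -224°
rotate_crank_by(+74°): θ ← -224° +74° = -150°
rotate_crank_by(-63°): θ ← -150° -63° = -213°
rotate_crank_by(-85°): θ ← -213° -85° = -298°
rotate_crank_by(-29°): θ ← -298° -29° = -327°
crank pin P = (r cos θ, r sin θ) = (24.321446, 15.794532)
h = r sin θ − e = 15.794532 − 15 = 0.794532
x = r cos θ + √(L² − h²) = 24.321446 + √(33124.0 − 0.6313) = 24.321446 + 181.998266 = 206.319712

206.3197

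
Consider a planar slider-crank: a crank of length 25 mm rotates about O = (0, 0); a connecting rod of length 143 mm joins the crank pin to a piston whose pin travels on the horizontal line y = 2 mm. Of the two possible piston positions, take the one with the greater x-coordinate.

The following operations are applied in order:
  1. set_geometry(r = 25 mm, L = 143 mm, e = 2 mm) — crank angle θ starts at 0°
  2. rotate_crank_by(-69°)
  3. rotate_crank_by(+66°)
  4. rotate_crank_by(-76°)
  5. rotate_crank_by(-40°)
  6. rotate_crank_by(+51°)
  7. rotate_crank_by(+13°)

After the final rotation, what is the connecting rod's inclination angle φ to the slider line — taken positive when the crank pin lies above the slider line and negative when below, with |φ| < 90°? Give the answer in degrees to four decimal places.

-9.0441

set_geometry: r = 25 mm, L = 143 mm, e = 2 mm; θ ← 0°
rotate_crank_by(-69°): θ ← 0° -69° = -69°
rotate_crank_by(+66°): θ ← -69° +66° = -3°
rotate_crank_by(-76°): θ ← -3° -76° = -79°
rotate_crank_by(-40°): θ ← -79° -40° = -119°
rotate_crank_by(+51°): θ ← -119° +51° = -68°
rotate_crank_by(+13°): θ ← -68° +13° = -55°
crank pin P = (r cos θ, r sin θ) = (14.339411, -20.478801)
h = r sin θ − e = -20.478801 − 2 = -22.478801
sin φ = h / L = -22.478801 / 143 = -0.15719441
φ = arcsin(-0.15719441) = -9.044087°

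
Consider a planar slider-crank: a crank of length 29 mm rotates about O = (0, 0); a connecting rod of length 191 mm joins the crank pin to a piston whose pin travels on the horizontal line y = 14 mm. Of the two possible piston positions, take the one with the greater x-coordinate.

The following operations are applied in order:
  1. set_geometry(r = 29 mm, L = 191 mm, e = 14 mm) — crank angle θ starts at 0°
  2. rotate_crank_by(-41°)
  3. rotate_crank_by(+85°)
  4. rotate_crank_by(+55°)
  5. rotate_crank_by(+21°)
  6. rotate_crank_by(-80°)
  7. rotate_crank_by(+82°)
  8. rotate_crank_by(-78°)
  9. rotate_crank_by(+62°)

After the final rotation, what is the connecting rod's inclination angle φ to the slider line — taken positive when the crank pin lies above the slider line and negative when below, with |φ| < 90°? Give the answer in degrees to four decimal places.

4.1663

set_geometry: r = 29 mm, L = 191 mm, e = 14 mm; θ ← 0°
rotate_crank_by(-41°): θ ← 0° -41° = -41°
rotate_crank_by(+85°): θ ← -41° +85° = 44°
rotate_crank_by(+55°): θ ← 44° +55° = 99°
rotate_crank_by(+21°): θ ← 99° +21° = 120°
rotate_crank_by(-80°): θ ← 120° -80° = 40°
rotate_crank_by(+82°): θ ← 40° +82° = 122°
rotate_crank_by(-78°): θ ← 122° -78° = 44°
rotate_crank_by(+62°): θ ← 44° +62° = 106°
crank pin P = (r cos θ, r sin θ) = (-7.993483, 27.876589)
h = r sin θ − e = 27.876589 − 14 = 13.876589
sin φ = h / L = 13.876589 / 191 = 0.07265230
φ = arcsin(0.07265230) = 4.166341°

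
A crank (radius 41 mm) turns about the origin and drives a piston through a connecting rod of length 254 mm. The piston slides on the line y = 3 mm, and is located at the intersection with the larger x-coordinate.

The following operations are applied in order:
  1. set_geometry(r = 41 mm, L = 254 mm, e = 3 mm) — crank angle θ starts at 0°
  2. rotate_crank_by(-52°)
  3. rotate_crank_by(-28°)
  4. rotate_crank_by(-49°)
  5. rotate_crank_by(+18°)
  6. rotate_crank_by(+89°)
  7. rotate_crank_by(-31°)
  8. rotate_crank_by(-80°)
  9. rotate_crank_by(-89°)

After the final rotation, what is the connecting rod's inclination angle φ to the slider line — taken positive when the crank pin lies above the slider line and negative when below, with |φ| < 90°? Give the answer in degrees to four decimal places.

5.5203

set_geometry: r = 41 mm, L = 254 mm, e = 3 mm; θ ← 0°
rotate_crank_by(-52°): θ ← 0° -52° = -52°
rotate_crank_by(-28°): θ ← -52° -28° = -80°
rotate_crank_by(-49°): θ ← -80° -49° = -129°
rotate_crank_by(+18°): θ ← -129° +18° = -111°
rotate_crank_by(+89°): θ ← -111° +89° = -22°
rotate_crank_by(-31°): θ ← -22° -31° = -53°
rotate_crank_by(-80°): θ ← -53° -80° = -133°
rotate_crank_by(-89°): θ ← -133° -89° = -222°
crank pin P = (r cos θ, r sin θ) = (-30.468938, 27.434355)
h = r sin θ − e = 27.434355 − 3 = 24.434355
sin φ = h / L = 24.434355 / 254 = 0.09619825
φ = arcsin(0.09619825) = 5.520290°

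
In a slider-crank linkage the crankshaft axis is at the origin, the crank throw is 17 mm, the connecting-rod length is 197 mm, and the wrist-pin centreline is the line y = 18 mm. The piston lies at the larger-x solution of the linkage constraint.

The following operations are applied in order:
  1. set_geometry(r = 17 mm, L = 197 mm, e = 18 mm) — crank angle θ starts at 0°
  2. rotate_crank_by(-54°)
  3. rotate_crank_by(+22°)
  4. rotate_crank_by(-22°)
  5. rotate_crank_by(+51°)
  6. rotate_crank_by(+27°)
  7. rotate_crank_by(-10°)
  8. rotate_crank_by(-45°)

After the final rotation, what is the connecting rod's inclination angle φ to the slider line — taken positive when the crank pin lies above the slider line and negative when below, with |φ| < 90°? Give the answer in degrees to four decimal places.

set_geometry: r = 17 mm, L = 197 mm, e = 18 mm; θ ← 0°
rotate_crank_by(-54°): θ ← 0° -54° = -54°
rotate_crank_by(+22°): θ ← -54° +22° = -32°
rotate_crank_by(-22°): θ ← -32° -22° = -54°
rotate_crank_by(+51°): θ ← -54° +51° = -3°
rotate_crank_by(+27°): θ ← -3° +27° = 24°
rotate_crank_by(-10°): θ ← 24° -10° = 14°
rotate_crank_by(-45°): θ ← 14° -45° = -31°
crank pin P = (r cos θ, r sin θ) = (14.571844, -8.755647)
h = r sin θ − e = -8.755647 − 18 = -26.755647
sin φ = h / L = -26.755647 / 197 = -0.13581547
φ = arcsin(-0.13581547) = -7.805777°

-7.8058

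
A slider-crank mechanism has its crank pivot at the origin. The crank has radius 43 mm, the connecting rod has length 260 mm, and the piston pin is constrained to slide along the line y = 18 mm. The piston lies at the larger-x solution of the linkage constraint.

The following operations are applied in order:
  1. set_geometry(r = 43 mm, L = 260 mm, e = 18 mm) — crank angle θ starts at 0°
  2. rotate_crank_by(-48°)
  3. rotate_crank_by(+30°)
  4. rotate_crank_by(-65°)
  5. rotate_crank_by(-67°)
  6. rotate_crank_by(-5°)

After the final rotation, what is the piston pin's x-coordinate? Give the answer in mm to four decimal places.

set_geometry: r = 43 mm, L = 260 mm, e = 18 mm; θ ← 0°
rotate_crank_by(-48°): θ ← 0° -48° = -48°
rotate_crank_by(+30°): θ ← -48° +30° = -18°
rotate_crank_by(-65°): θ ← -18° -65° = -83°
rotate_crank_by(-67°): θ ← -83° -67° = -150°
rotate_crank_by(-5°): θ ← -150° -5° = -155°
crank pin P = (r cos θ, r sin θ) = (-38.971235, -18.172585)
h = r sin θ − e = -18.172585 − 18 = -36.172585
x = r cos θ + √(L² − h²) = -38.971235 + √(67600.0 − 1308.4559) = -38.971235 + 257.471443 = 218.500208

218.5002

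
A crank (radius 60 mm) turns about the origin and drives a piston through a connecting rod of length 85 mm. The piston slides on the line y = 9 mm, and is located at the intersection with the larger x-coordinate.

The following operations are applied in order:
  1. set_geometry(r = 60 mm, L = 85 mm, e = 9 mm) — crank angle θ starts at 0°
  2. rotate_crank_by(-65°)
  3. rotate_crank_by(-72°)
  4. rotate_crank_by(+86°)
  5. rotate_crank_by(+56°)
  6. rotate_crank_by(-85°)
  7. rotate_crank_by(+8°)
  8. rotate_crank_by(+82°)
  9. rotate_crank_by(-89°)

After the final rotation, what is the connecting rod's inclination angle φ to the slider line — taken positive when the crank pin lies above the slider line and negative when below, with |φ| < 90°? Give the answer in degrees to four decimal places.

set_geometry: r = 60 mm, L = 85 mm, e = 9 mm; θ ← 0°
rotate_crank_by(-65°): θ ← 0° -65° = -65°
rotate_crank_by(-72°): θ ← -65° -72° = -137°
rotate_crank_by(+86°): θ ← -137° +86° = -51°
rotate_crank_by(+56°): θ ← -51° +56° = 5°
rotate_crank_by(-85°): θ ← 5° -85° = -80°
rotate_crank_by(+8°): θ ← -80° +8° = -72°
rotate_crank_by(+82°): θ ← -72° +82° = 10°
rotate_crank_by(-89°): θ ← 10° -89° = -79°
crank pin P = (r cos θ, r sin θ) = (11.448540, -58.897631)
h = r sin θ − e = -58.897631 − 9 = -67.897631
sin φ = h / L = -67.897631 / 85 = -0.79879566
φ = arcsin(-0.79879566) = -53.015250°

-53.0152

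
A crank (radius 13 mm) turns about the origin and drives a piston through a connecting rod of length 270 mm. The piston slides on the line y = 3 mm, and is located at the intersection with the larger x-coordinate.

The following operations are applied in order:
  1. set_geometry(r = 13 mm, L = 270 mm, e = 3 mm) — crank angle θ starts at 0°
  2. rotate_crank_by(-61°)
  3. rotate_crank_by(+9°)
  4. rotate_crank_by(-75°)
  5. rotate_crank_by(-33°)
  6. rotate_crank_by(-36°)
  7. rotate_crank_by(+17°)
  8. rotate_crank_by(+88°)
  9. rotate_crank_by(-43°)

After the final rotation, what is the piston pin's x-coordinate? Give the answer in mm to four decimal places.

set_geometry: r = 13 mm, L = 270 mm, e = 3 mm; θ ← 0°
rotate_crank_by(-61°): θ ← 0° -61° = -61°
rotate_crank_by(+9°): θ ← -61° +9° = -52°
rotate_crank_by(-75°): θ ← -52° -75° = -127°
rotate_crank_by(-33°): θ ← -127° -33° = -160°
rotate_crank_by(-36°): θ ← -160° -36° = -196°
rotate_crank_by(+17°): θ ← -196° +17° = -179°
rotate_crank_by(+88°): θ ← -179° +88° = -91°
rotate_crank_by(-43°): θ ← -91° -43° = -134°
crank pin P = (r cos θ, r sin θ) = (-9.030559, -9.351417)
h = r sin θ − e = -9.351417 − 3 = -12.351417
x = r cos θ + √(L² − h²) = -9.030559 + √(72900.0 − 152.5575) = -9.030559 + 269.717338 = 260.686779

260.6868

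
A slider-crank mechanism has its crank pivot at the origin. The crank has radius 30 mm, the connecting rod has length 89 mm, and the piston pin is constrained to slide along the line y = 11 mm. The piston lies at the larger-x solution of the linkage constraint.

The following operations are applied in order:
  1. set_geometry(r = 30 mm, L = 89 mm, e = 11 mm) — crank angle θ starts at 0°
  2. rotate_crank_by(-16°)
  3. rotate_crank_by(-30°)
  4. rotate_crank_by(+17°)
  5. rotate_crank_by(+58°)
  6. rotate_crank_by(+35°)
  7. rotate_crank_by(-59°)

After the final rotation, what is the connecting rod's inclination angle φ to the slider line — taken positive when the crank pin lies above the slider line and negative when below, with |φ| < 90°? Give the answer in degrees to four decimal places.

set_geometry: r = 30 mm, L = 89 mm, e = 11 mm; θ ← 0°
rotate_crank_by(-16°): θ ← 0° -16° = -16°
rotate_crank_by(-30°): θ ← -16° -30° = -46°
rotate_crank_by(+17°): θ ← -46° +17° = -29°
rotate_crank_by(+58°): θ ← -29° +58° = 29°
rotate_crank_by(+35°): θ ← 29° +35° = 64°
rotate_crank_by(-59°): θ ← 64° -59° = 5°
crank pin P = (r cos θ, r sin θ) = (29.885841, 2.614672)
h = r sin θ − e = 2.614672 − 11 = -8.385328
sin φ = h / L = -8.385328 / 89 = -0.09421717
φ = arcsin(-0.09421717) = -5.406265°

-5.4063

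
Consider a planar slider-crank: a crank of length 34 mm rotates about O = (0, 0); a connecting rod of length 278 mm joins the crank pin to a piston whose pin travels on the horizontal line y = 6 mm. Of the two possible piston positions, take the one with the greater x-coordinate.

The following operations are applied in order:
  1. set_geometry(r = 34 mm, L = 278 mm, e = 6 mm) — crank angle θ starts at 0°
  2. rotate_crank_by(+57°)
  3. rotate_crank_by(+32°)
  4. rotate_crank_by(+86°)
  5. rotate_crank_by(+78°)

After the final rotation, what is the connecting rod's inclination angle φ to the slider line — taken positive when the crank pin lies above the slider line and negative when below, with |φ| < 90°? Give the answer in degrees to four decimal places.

set_geometry: r = 34 mm, L = 278 mm, e = 6 mm; θ ← 0°
rotate_crank_by(+57°): θ ← 0° +57° = 57°
rotate_crank_by(+32°): θ ← 57° +32° = 89°
rotate_crank_by(+86°): θ ← 89° +86° = 175°
rotate_crank_by(+78°): θ ← 175° +78° = 253°
crank pin P = (r cos θ, r sin θ) = (-9.940638, -32.514362)
h = r sin θ − e = -32.514362 − 6 = -38.514362
sin φ = h / L = -38.514362 / 278 = -0.13854087
φ = arcsin(-0.13854087) = -7.963421°

-7.9634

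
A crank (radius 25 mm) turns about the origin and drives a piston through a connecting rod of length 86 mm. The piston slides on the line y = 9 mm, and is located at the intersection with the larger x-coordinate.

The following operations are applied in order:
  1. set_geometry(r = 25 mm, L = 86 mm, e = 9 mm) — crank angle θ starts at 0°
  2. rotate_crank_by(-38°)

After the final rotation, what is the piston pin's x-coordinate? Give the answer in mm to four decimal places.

102.1688

set_geometry: r = 25 mm, L = 86 mm, e = 9 mm; θ ← 0°
rotate_crank_by(-38°): θ ← 0° -38° = -38°
crank pin P = (r cos θ, r sin θ) = (19.700269, -15.391537)
h = r sin θ − e = -15.391537 − 9 = -24.391537
x = r cos θ + √(L² − h²) = 19.700269 + √(7396.0 − 594.9471) = 19.700269 + 82.468497 = 102.168765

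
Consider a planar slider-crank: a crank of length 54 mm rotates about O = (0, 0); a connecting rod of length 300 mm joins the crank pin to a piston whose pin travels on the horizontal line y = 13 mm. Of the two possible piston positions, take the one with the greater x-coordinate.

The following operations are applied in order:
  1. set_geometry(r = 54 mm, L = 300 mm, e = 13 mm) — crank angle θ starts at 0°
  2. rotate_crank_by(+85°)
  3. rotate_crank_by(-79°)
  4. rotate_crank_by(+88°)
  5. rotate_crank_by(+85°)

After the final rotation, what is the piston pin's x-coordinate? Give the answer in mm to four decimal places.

245.7658

set_geometry: r = 54 mm, L = 300 mm, e = 13 mm; θ ← 0°
rotate_crank_by(+85°): θ ← 0° +85° = 85°
rotate_crank_by(-79°): θ ← 85° -79° = 6°
rotate_crank_by(+88°): θ ← 6° +88° = 94°
rotate_crank_by(+85°): θ ← 94° +85° = 179°
crank pin P = (r cos θ, r sin θ) = (-53.991776, 0.942430)
h = r sin θ − e = 0.942430 − 13 = -12.057570
x = r cos θ + √(L² − h²) = -53.991776 + √(90000.0 − 145.3850) = -53.991776 + 299.757594 = 245.765818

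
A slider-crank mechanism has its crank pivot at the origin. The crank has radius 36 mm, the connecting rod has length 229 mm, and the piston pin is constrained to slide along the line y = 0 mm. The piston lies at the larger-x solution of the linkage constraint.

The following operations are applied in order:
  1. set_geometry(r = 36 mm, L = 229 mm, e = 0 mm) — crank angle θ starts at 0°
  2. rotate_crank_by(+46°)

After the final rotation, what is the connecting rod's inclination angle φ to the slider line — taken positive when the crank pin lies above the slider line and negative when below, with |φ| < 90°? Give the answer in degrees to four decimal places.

6.4931

set_geometry: r = 36 mm, L = 229 mm, e = 0 mm; θ ← 0°
rotate_crank_by(+46°): θ ← 0° +46° = 46°
crank pin P = (r cos θ, r sin θ) = (25.007701, 25.896233)
h = r sin θ − e = 25.896233 − 0 = 25.896233
sin φ = h / L = 25.896233 / 229 = 0.11308399
φ = arcsin(0.11308399) = 6.493125°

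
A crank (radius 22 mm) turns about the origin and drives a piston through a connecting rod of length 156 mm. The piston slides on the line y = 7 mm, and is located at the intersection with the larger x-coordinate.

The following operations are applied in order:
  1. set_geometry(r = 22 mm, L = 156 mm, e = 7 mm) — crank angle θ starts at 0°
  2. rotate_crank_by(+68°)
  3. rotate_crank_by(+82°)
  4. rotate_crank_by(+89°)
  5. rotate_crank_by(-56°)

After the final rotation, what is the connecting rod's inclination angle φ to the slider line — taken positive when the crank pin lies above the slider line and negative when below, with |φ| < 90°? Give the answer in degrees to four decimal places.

-2.9952

set_geometry: r = 22 mm, L = 156 mm, e = 7 mm; θ ← 0°
rotate_crank_by(+68°): θ ← 0° +68° = 68°
rotate_crank_by(+82°): θ ← 68° +82° = 150°
rotate_crank_by(+89°): θ ← 150° +89° = 239°
rotate_crank_by(-56°): θ ← 239° -56° = 183°
crank pin P = (r cos θ, r sin θ) = (-21.969850, -1.151391)
h = r sin θ − e = -1.151391 − 7 = -8.151391
sin φ = h / L = -8.151391 / 156 = -0.05225251
φ = arcsin(-0.05225251) = -2.995212°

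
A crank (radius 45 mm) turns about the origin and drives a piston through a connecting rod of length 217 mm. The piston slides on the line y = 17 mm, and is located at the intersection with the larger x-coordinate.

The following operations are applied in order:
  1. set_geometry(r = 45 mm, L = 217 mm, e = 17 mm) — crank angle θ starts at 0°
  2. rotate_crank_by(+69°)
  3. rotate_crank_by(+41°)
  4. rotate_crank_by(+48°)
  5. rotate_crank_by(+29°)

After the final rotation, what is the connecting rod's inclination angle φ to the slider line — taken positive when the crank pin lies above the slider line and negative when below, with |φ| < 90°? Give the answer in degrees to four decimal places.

set_geometry: r = 45 mm, L = 217 mm, e = 17 mm; θ ← 0°
rotate_crank_by(+69°): θ ← 0° +69° = 69°
rotate_crank_by(+41°): θ ← 69° +41° = 110°
rotate_crank_by(+48°): θ ← 110° +48° = 158°
rotate_crank_by(+29°): θ ← 158° +29° = 187°
crank pin P = (r cos θ, r sin θ) = (-44.664577, -5.484120)
h = r sin θ − e = -5.484120 − 17 = -22.484120
sin φ = h / L = -22.484120 / 217 = -0.10361346
φ = arcsin(-0.10361346) = -5.947288°

-5.9473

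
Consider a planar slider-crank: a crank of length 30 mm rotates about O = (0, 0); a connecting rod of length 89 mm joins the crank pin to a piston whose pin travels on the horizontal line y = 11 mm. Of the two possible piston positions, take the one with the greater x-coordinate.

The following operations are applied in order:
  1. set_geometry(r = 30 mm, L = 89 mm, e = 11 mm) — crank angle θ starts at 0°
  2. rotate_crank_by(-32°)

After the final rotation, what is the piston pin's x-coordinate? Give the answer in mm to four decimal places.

set_geometry: r = 30 mm, L = 89 mm, e = 11 mm; θ ← 0°
rotate_crank_by(-32°): θ ← 0° -32° = -32°
crank pin P = (r cos θ, r sin θ) = (25.441443, -15.897578)
h = r sin θ − e = -15.897578 − 11 = -26.897578
x = r cos θ + √(L² − h²) = 25.441443 + √(7921.0 − 723.4797) = 25.441443 + 84.838201 = 110.279644

110.2796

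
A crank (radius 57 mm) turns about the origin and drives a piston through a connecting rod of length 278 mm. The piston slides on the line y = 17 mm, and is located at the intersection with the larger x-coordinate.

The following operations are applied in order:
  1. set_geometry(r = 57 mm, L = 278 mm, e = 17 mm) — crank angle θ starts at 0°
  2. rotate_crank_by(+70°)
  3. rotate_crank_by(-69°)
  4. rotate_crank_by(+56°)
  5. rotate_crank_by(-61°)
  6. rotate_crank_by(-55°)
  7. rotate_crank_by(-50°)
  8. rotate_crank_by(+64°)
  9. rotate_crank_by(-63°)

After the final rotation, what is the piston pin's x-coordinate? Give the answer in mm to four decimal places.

251.1110

set_geometry: r = 57 mm, L = 278 mm, e = 17 mm; θ ← 0°
rotate_crank_by(+70°): θ ← 0° +70° = 70°
rotate_crank_by(-69°): θ ← 70° -69° = 1°
rotate_crank_by(+56°): θ ← 1° +56° = 57°
rotate_crank_by(-61°): θ ← 57° -61° = -4°
rotate_crank_by(-55°): θ ← -4° -55° = -59°
rotate_crank_by(-50°): θ ← -59° -50° = -109°
rotate_crank_by(+64°): θ ← -109° +64° = -45°
rotate_crank_by(-63°): θ ← -45° -63° = -108°
crank pin P = (r cos θ, r sin θ) = (-17.613969, -54.210221)
h = r sin θ − e = -54.210221 − 17 = -71.210221
x = r cos θ + √(L² − h²) = -17.613969 + √(77284.0 − 5070.8956) = -17.613969 + 268.724960 = 251.110992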